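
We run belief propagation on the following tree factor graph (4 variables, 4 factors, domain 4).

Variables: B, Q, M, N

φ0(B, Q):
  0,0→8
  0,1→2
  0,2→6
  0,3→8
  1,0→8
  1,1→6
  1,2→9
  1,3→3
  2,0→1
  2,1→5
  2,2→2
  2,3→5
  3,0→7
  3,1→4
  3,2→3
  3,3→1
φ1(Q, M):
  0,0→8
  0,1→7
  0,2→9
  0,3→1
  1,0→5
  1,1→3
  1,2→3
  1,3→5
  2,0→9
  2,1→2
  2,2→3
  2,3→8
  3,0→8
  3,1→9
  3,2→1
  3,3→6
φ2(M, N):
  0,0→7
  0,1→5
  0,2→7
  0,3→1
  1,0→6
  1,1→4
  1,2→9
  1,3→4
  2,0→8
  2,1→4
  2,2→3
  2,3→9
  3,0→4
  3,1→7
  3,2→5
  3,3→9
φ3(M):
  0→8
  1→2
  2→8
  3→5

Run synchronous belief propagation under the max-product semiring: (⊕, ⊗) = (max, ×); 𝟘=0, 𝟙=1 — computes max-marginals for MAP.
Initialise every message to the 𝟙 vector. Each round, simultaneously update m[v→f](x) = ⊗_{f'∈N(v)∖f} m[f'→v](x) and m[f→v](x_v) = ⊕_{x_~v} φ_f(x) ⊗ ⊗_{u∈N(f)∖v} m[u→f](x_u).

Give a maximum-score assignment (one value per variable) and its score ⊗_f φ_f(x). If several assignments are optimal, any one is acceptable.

init: all messages = 𝟙 over 4 values
r1 m[φ0→B] = [8, 9, 5, 7]
r1 m[φ0→Q] = [8, 6, 9, 8]
r1 m[φ1→Q] = [9, 5, 9, 9]
r1 m[φ1→M] = [9, 9, 9, 8]
r1 m[φ2→M] = [7, 9, 9, 9]
r1 m[φ2→N] = [8, 7, 9, 9]
r1 m[φ3→M] = [8, 2, 8, 5]
r1 m[B→φ0] = [1, 1, 1, 1]
r1 m[Q→φ0] = [1, 1, 1, 1]
r1 m[Q→φ1] = [1, 1, 1, 1]
r1 m[M→φ1] = [1, 1, 1, 1]
r1 m[M→φ2] = [1, 1, 1, 1]
r1 m[M→φ3] = [1, 1, 1, 1]
r1 m[N→φ2] = [1, 1, 1, 1]
r2 m[φ0→B] = [8, 9, 5, 7]
r2 m[φ0→Q] = [8, 6, 9, 8]
r2 m[φ1→Q] = [9, 5, 9, 9]
r2 m[φ1→M] = [9, 9, 9, 8]
r2 m[φ2→M] = [7, 9, 9, 9]
r2 m[φ2→N] = [8, 7, 9, 9]
r2 m[φ3→M] = [8, 2, 8, 5]
r2 m[B→φ0] = [1, 1, 1, 1]
r2 m[Q→φ0] = [9, 5, 9, 9]
r2 m[Q→φ1] = [8, 6, 9, 8]
r2 m[M→φ1] = [56, 18, 72, 45]
r2 m[M→φ2] = [72, 18, 72, 40]
r2 m[M→φ3] = [63, 81, 81, 72]
r2 m[N→φ2] = [1, 1, 1, 1]
r3 m[φ0→B] = [72, 81, 45, 63]
r3 m[φ0→Q] = [8, 6, 9, 8]
r3 m[φ1→Q] = [648, 280, 504, 448]
r3 m[φ1→M] = [81, 72, 72, 72]
r3 m[φ2→M] = [7, 9, 9, 9]
r3 m[φ2→N] = [576, 360, 504, 648]
r3 m[φ3→M] = [8, 2, 8, 5]
r3 m[B→φ0] = [1, 1, 1, 1]
r3 m[Q→φ0] = [9, 5, 9, 9]
r3 m[Q→φ1] = [8, 6, 9, 8]
r3 m[M→φ1] = [56, 18, 72, 45]
r3 m[M→φ2] = [72, 18, 72, 40]
r3 m[M→φ3] = [63, 81, 81, 72]
r3 m[N→φ2] = [1, 1, 1, 1]
r4 m[φ0→B] = [72, 81, 45, 63]
r4 m[φ0→Q] = [8, 6, 9, 8]
r4 m[φ1→Q] = [648, 280, 504, 448]
r4 m[φ1→M] = [81, 72, 72, 72]
r4 m[φ2→M] = [7, 9, 9, 9]
r4 m[φ2→N] = [576, 360, 504, 648]
r4 m[φ3→M] = [8, 2, 8, 5]
r4 m[B→φ0] = [1, 1, 1, 1]
r4 m[Q→φ0] = [648, 280, 504, 448]
r4 m[Q→φ1] = [8, 6, 9, 8]
r4 m[M→φ1] = [56, 18, 72, 45]
r4 m[M→φ2] = [648, 144, 576, 360]
r4 m[M→φ3] = [567, 648, 648, 648]
r4 m[N→φ2] = [1, 1, 1, 1]
r5 m[φ0→B] = [5184, 5184, 2240, 4536]
r5 m[φ0→Q] = [8, 6, 9, 8]
r5 m[φ1→Q] = [648, 280, 504, 448]
r5 m[φ1→M] = [81, 72, 72, 72]
r5 m[φ2→M] = [7, 9, 9, 9]
r5 m[φ2→N] = [4608, 3240, 4536, 5184]
r5 m[φ3→M] = [8, 2, 8, 5]
r5 m[B→φ0] = [1, 1, 1, 1]
r5 m[Q→φ0] = [648, 280, 504, 448]
r5 m[Q→φ1] = [8, 6, 9, 8]
r5 m[M→φ1] = [56, 18, 72, 45]
r5 m[M→φ2] = [648, 144, 576, 360]
r5 m[M→φ3] = [567, 648, 648, 648]
r5 m[N→φ2] = [1, 1, 1, 1]
r6 m[φ0→B] = [5184, 5184, 2240, 4536]
r6 m[φ0→Q] = [8, 6, 9, 8]
r6 m[φ1→Q] = [648, 280, 504, 448]
r6 m[φ1→M] = [81, 72, 72, 72]
r6 m[φ2→M] = [7, 9, 9, 9]
r6 m[φ2→N] = [4608, 3240, 4536, 5184]
r6 m[φ3→M] = [8, 2, 8, 5]
r6 m[B→φ0] = [1, 1, 1, 1]
r6 m[Q→φ0] = [648, 280, 504, 448]
r6 m[Q→φ1] = [8, 6, 9, 8]
r6 m[M→φ1] = [56, 18, 72, 45]
r6 m[M→φ2] = [648, 144, 576, 360]
r6 m[M→φ3] = [567, 648, 648, 648]
r6 m[N→φ2] = [1, 1, 1, 1]
fixed point reached at round 6
traceback from B: (B=0, Q=0, M=2, N=3), score=5184

assignment: (B=0, Q=0, M=2, N=3); score = 5184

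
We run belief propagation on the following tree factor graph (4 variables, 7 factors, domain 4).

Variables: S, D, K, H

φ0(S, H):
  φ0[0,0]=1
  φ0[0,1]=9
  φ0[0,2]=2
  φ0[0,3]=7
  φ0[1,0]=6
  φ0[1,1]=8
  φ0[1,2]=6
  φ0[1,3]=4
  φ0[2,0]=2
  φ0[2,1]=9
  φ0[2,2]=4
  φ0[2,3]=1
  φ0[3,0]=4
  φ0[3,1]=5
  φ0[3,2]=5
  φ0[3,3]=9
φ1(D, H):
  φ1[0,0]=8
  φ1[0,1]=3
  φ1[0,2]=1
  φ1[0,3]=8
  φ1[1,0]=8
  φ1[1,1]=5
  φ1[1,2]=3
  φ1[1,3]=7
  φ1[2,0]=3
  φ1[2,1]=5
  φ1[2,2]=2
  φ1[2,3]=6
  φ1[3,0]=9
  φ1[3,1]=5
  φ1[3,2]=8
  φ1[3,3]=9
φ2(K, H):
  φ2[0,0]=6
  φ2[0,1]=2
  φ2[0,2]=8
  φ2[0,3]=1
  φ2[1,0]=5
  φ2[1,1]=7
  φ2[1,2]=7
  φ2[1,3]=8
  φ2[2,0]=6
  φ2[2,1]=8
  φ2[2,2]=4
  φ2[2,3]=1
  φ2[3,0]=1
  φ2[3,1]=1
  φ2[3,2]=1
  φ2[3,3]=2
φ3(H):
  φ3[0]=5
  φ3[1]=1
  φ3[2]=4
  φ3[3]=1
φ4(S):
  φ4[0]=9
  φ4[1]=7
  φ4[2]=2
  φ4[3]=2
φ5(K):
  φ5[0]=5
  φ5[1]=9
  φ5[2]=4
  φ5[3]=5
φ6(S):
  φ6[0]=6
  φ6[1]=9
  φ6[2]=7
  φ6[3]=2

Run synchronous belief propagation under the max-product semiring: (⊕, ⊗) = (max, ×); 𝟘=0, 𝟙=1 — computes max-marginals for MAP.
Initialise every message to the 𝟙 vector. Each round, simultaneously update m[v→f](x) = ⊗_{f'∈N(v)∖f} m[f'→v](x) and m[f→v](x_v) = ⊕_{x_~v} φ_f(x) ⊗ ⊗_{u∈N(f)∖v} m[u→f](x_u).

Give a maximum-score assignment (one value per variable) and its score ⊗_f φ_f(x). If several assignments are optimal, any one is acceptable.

init: all messages = 𝟙 over 4 values
r1 m[φ0→S] = [9, 8, 9, 9]
r1 m[φ0→H] = [6, 9, 6, 9]
r1 m[φ1→D] = [8, 8, 6, 9]
r1 m[φ1→H] = [9, 5, 8, 9]
r1 m[φ2→K] = [8, 8, 8, 2]
r1 m[φ2→H] = [6, 8, 8, 8]
r1 m[φ3→H] = [5, 1, 4, 1]
r1 m[φ4→S] = [9, 7, 2, 2]
r1 m[φ5→K] = [5, 9, 4, 5]
r1 m[φ6→S] = [6, 9, 7, 2]
r1 m[S→φ0] = [1, 1, 1, 1]
r1 m[S→φ4] = [1, 1, 1, 1]
r1 m[S→φ6] = [1, 1, 1, 1]
r1 m[D→φ1] = [1, 1, 1, 1]
r1 m[K→φ2] = [1, 1, 1, 1]
r1 m[K→φ5] = [1, 1, 1, 1]
r1 m[H→φ0] = [1, 1, 1, 1]
r1 m[H→φ1] = [1, 1, 1, 1]
r1 m[H→φ2] = [1, 1, 1, 1]
r1 m[H→φ3] = [1, 1, 1, 1]
r2 m[φ0→S] = [9, 8, 9, 9]
r2 m[φ0→H] = [6, 9, 6, 9]
r2 m[φ1→D] = [8, 8, 6, 9]
r2 m[φ1→H] = [9, 5, 8, 9]
r2 m[φ2→K] = [8, 8, 8, 2]
r2 m[φ2→H] = [6, 8, 8, 8]
r2 m[φ3→H] = [5, 1, 4, 1]
r2 m[φ4→S] = [9, 7, 2, 2]
r2 m[φ5→K] = [5, 9, 4, 5]
r2 m[φ6→S] = [6, 9, 7, 2]
r2 m[S→φ0] = [54, 63, 14, 4]
r2 m[S→φ4] = [54, 72, 63, 18]
r2 m[S→φ6] = [81, 56, 18, 18]
r2 m[D→φ1] = [1, 1, 1, 1]
r2 m[K→φ2] = [5, 9, 4, 5]
r2 m[K→φ5] = [8, 8, 8, 2]
r2 m[H→φ0] = [270, 40, 256, 72]
r2 m[H→φ1] = [180, 72, 192, 72]
r2 m[H→φ2] = [270, 45, 192, 81]
r2 m[H→φ3] = [324, 360, 384, 648]
r3 m[φ0→S] = [512, 1620, 1024, 1280]
r3 m[φ0→H] = [378, 504, 378, 378]
r3 m[φ1→D] = [1440, 1440, 540, 1620]
r3 m[φ1→H] = [9, 5, 8, 9]
r3 m[φ2→K] = [1620, 1350, 1620, 270]
r3 m[φ2→H] = [45, 63, 63, 72]
r3 m[φ3→H] = [5, 1, 4, 1]
r3 m[φ4→S] = [9, 7, 2, 2]
r3 m[φ5→K] = [5, 9, 4, 5]
r3 m[φ6→S] = [6, 9, 7, 2]
r3 m[S→φ0] = [54, 63, 14, 4]
r3 m[S→φ4] = [54, 72, 63, 18]
r3 m[S→φ6] = [81, 56, 18, 18]
r3 m[D→φ1] = [1, 1, 1, 1]
r3 m[K→φ2] = [5, 9, 4, 5]
r3 m[K→φ5] = [8, 8, 8, 2]
r3 m[H→φ0] = [270, 40, 256, 72]
r3 m[H→φ1] = [180, 72, 192, 72]
r3 m[H→φ2] = [270, 45, 192, 81]
r3 m[H→φ3] = [324, 360, 384, 648]
r4 m[φ0→S] = [512, 1620, 1024, 1280]
r4 m[φ0→H] = [378, 504, 378, 378]
r4 m[φ1→D] = [1440, 1440, 540, 1620]
r4 m[φ1→H] = [9, 5, 8, 9]
r4 m[φ2→K] = [1620, 1350, 1620, 270]
r4 m[φ2→H] = [45, 63, 63, 72]
r4 m[φ3→H] = [5, 1, 4, 1]
r4 m[φ4→S] = [9, 7, 2, 2]
r4 m[φ5→K] = [5, 9, 4, 5]
r4 m[φ6→S] = [6, 9, 7, 2]
r4 m[S→φ0] = [54, 63, 14, 4]
r4 m[S→φ4] = [3072, 14580, 7168, 2560]
r4 m[S→φ6] = [4608, 11340, 2048, 2560]
r4 m[D→φ1] = [1, 1, 1, 1]
r4 m[K→φ2] = [5, 9, 4, 5]
r4 m[K→φ5] = [1620, 1350, 1620, 270]
r4 m[H→φ0] = [2025, 315, 2016, 648]
r4 m[H→φ1] = [85050, 31752, 95256, 27216]
r4 m[H→φ2] = [17010, 2520, 12096, 3402]
r4 m[H→φ3] = [153090, 158760, 190512, 244944]
r5 m[φ0→S] = [4536, 12150, 8064, 10080]
r5 m[φ0→H] = [378, 504, 378, 378]
r5 m[φ1→D] = [680400, 680400, 255150, 765450]
r5 m[φ1→H] = [9, 5, 8, 9]
r5 m[φ2→K] = [102060, 85050, 102060, 17010]
r5 m[φ2→H] = [45, 63, 63, 72]
r5 m[φ3→H] = [5, 1, 4, 1]
r5 m[φ4→S] = [9, 7, 2, 2]
r5 m[φ5→K] = [5, 9, 4, 5]
r5 m[φ6→S] = [6, 9, 7, 2]
r5 m[S→φ0] = [54, 63, 14, 4]
r5 m[S→φ4] = [3072, 14580, 7168, 2560]
r5 m[S→φ6] = [4608, 11340, 2048, 2560]
r5 m[D→φ1] = [1, 1, 1, 1]
r5 m[K→φ2] = [5, 9, 4, 5]
r5 m[K→φ5] = [1620, 1350, 1620, 270]
r5 m[H→φ0] = [2025, 315, 2016, 648]
r5 m[H→φ1] = [85050, 31752, 95256, 27216]
r5 m[H→φ2] = [17010, 2520, 12096, 3402]
r5 m[H→φ3] = [153090, 158760, 190512, 244944]
r6 m[φ0→S] = [4536, 12150, 8064, 10080]
r6 m[φ0→H] = [378, 504, 378, 378]
r6 m[φ1→D] = [680400, 680400, 255150, 765450]
r6 m[φ1→H] = [9, 5, 8, 9]
r6 m[φ2→K] = [102060, 85050, 102060, 17010]
r6 m[φ2→H] = [45, 63, 63, 72]
r6 m[φ3→H] = [5, 1, 4, 1]
r6 m[φ4→S] = [9, 7, 2, 2]
r6 m[φ5→K] = [5, 9, 4, 5]
r6 m[φ6→S] = [6, 9, 7, 2]
r6 m[S→φ0] = [54, 63, 14, 4]
r6 m[S→φ4] = [27216, 109350, 56448, 20160]
r6 m[S→φ6] = [40824, 85050, 16128, 20160]
r6 m[D→φ1] = [1, 1, 1, 1]
r6 m[K→φ2] = [5, 9, 4, 5]
r6 m[K→φ5] = [102060, 85050, 102060, 17010]
r6 m[H→φ0] = [2025, 315, 2016, 648]
r6 m[H→φ1] = [85050, 31752, 95256, 27216]
r6 m[H→φ2] = [17010, 2520, 12096, 3402]
r6 m[H→φ3] = [153090, 158760, 190512, 244944]
r7 m[φ0→S] = [4536, 12150, 8064, 10080]
r7 m[φ0→H] = [378, 504, 378, 378]
r7 m[φ1→D] = [680400, 680400, 255150, 765450]
r7 m[φ1→H] = [9, 5, 8, 9]
r7 m[φ2→K] = [102060, 85050, 102060, 17010]
r7 m[φ2→H] = [45, 63, 63, 72]
r7 m[φ3→H] = [5, 1, 4, 1]
r7 m[φ4→S] = [9, 7, 2, 2]
r7 m[φ5→K] = [5, 9, 4, 5]
r7 m[φ6→S] = [6, 9, 7, 2]
r7 m[S→φ0] = [54, 63, 14, 4]
r7 m[S→φ4] = [27216, 109350, 56448, 20160]
r7 m[S→φ6] = [40824, 85050, 16128, 20160]
r7 m[D→φ1] = [1, 1, 1, 1]
r7 m[K→φ2] = [5, 9, 4, 5]
r7 m[K→φ5] = [102060, 85050, 102060, 17010]
r7 m[H→φ0] = [2025, 315, 2016, 648]
r7 m[H→φ1] = [85050, 31752, 95256, 27216]
r7 m[H→φ2] = [17010, 2520, 12096, 3402]
r7 m[H→φ3] = [153090, 158760, 190512, 244944]
fixed point reached at round 7
traceback from S: (S=1, D=3, K=1, H=0), score=765450

assignment: (S=1, D=3, K=1, H=0); score = 765450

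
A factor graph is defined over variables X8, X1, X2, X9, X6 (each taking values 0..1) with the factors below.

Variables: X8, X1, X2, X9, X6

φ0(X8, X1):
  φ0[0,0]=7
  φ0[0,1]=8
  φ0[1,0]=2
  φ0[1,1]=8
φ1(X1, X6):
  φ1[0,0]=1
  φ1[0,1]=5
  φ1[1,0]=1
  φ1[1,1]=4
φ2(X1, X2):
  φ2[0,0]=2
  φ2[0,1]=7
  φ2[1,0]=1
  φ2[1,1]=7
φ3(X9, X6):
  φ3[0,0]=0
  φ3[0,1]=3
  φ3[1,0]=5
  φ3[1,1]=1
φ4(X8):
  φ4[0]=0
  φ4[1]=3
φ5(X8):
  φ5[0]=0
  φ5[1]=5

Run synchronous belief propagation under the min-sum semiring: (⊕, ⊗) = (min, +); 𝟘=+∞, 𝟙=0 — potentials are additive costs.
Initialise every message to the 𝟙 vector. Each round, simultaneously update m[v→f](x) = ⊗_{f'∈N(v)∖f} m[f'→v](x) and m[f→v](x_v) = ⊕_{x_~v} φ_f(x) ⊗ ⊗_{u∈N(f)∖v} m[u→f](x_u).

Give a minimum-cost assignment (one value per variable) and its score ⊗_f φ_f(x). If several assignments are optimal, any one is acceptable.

init: all messages = 𝟙 over 2 values
r1 m[φ0→X8] = [7, 2]
r1 m[φ0→X1] = [2, 8]
r1 m[φ1→X1] = [1, 1]
r1 m[φ1→X6] = [1, 4]
r1 m[φ2→X1] = [2, 1]
r1 m[φ2→X2] = [1, 7]
r1 m[φ3→X9] = [0, 1]
r1 m[φ3→X6] = [0, 1]
r1 m[φ4→X8] = [0, 3]
r1 m[φ5→X8] = [0, 5]
r1 m[X8→φ0] = [0, 0]
r1 m[X8→φ4] = [0, 0]
r1 m[X8→φ5] = [0, 0]
r1 m[X1→φ0] = [0, 0]
r1 m[X1→φ1] = [0, 0]
r1 m[X1→φ2] = [0, 0]
r1 m[X2→φ2] = [0, 0]
r1 m[X9→φ3] = [0, 0]
r1 m[X6→φ1] = [0, 0]
r1 m[X6→φ3] = [0, 0]
r2 m[φ0→X8] = [7, 2]
r2 m[φ0→X1] = [2, 8]
r2 m[φ1→X1] = [1, 1]
r2 m[φ1→X6] = [1, 4]
r2 m[φ2→X1] = [2, 1]
r2 m[φ2→X2] = [1, 7]
r2 m[φ3→X9] = [0, 1]
r2 m[φ3→X6] = [0, 1]
r2 m[φ4→X8] = [0, 3]
r2 m[φ5→X8] = [0, 5]
r2 m[X8→φ0] = [0, 8]
r2 m[X8→φ4] = [7, 7]
r2 m[X8→φ5] = [7, 5]
r2 m[X1→φ0] = [3, 2]
r2 m[X1→φ1] = [4, 9]
r2 m[X1→φ2] = [3, 9]
r2 m[X2→φ2] = [0, 0]
r2 m[X9→φ3] = [0, 0]
r2 m[X6→φ1] = [0, 1]
r2 m[X6→φ3] = [1, 4]
r3 m[φ0→X8] = [10, 5]
r3 m[φ0→X1] = [7, 8]
r3 m[φ1→X1] = [1, 1]
r3 m[φ1→X6] = [5, 9]
r3 m[φ2→X1] = [2, 1]
r3 m[φ2→X2] = [5, 10]
r3 m[φ3→X9] = [1, 5]
r3 m[φ3→X6] = [0, 1]
r3 m[φ4→X8] = [0, 3]
r3 m[φ5→X8] = [0, 5]
r3 m[X8→φ0] = [0, 8]
r3 m[X8→φ4] = [7, 7]
r3 m[X8→φ5] = [7, 5]
r3 m[X1→φ0] = [3, 2]
r3 m[X1→φ1] = [4, 9]
r3 m[X1→φ2] = [3, 9]
r3 m[X2→φ2] = [0, 0]
r3 m[X9→φ3] = [0, 0]
r3 m[X6→φ1] = [0, 1]
r3 m[X6→φ3] = [1, 4]
r4 m[φ0→X8] = [10, 5]
r4 m[φ0→X1] = [7, 8]
r4 m[φ1→X1] = [1, 1]
r4 m[φ1→X6] = [5, 9]
r4 m[φ2→X1] = [2, 1]
r4 m[φ2→X2] = [5, 10]
r4 m[φ3→X9] = [1, 5]
r4 m[φ3→X6] = [0, 1]
r4 m[φ4→X8] = [0, 3]
r4 m[φ5→X8] = [0, 5]
r4 m[X8→φ0] = [0, 8]
r4 m[X8→φ4] = [10, 10]
r4 m[X8→φ5] = [10, 8]
r4 m[X1→φ0] = [3, 2]
r4 m[X1→φ1] = [9, 9]
r4 m[X1→φ2] = [8, 9]
r4 m[X2→φ2] = [0, 0]
r4 m[X9→φ3] = [0, 0]
r4 m[X6→φ1] = [0, 1]
r4 m[X6→φ3] = [5, 9]
r5 m[φ0→X8] = [10, 5]
r5 m[φ0→X1] = [7, 8]
r5 m[φ1→X1] = [1, 1]
r5 m[φ1→X6] = [10, 13]
r5 m[φ2→X1] = [2, 1]
r5 m[φ2→X2] = [10, 15]
r5 m[φ3→X9] = [5, 10]
r5 m[φ3→X6] = [0, 1]
r5 m[φ4→X8] = [0, 3]
r5 m[φ5→X8] = [0, 5]
r5 m[X8→φ0] = [0, 8]
r5 m[X8→φ4] = [10, 10]
r5 m[X8→φ5] = [10, 8]
r5 m[X1→φ0] = [3, 2]
r5 m[X1→φ1] = [9, 9]
r5 m[X1→φ2] = [8, 9]
r5 m[X2→φ2] = [0, 0]
r5 m[X9→φ3] = [0, 0]
r5 m[X6→φ1] = [0, 1]
r5 m[X6→φ3] = [5, 9]
r6 m[φ0→X8] = [10, 5]
r6 m[φ0→X1] = [7, 8]
r6 m[φ1→X1] = [1, 1]
r6 m[φ1→X6] = [10, 13]
r6 m[φ2→X1] = [2, 1]
r6 m[φ2→X2] = [10, 15]
r6 m[φ3→X9] = [5, 10]
r6 m[φ3→X6] = [0, 1]
r6 m[φ4→X8] = [0, 3]
r6 m[φ5→X8] = [0, 5]
r6 m[X8→φ0] = [0, 8]
r6 m[X8→φ4] = [10, 10]
r6 m[X8→φ5] = [10, 8]
r6 m[X1→φ0] = [3, 2]
r6 m[X1→φ1] = [9, 9]
r6 m[X1→φ2] = [8, 9]
r6 m[X2→φ2] = [0, 0]
r6 m[X9→φ3] = [0, 0]
r6 m[X6→φ1] = [0, 1]
r6 m[X6→φ3] = [10, 13]
r7 m[φ0→X8] = [10, 5]
r7 m[φ0→X1] = [7, 8]
r7 m[φ1→X1] = [1, 1]
r7 m[φ1→X6] = [10, 13]
r7 m[φ2→X1] = [2, 1]
r7 m[φ2→X2] = [10, 15]
r7 m[φ3→X9] = [10, 14]
r7 m[φ3→X6] = [0, 1]
r7 m[φ4→X8] = [0, 3]
r7 m[φ5→X8] = [0, 5]
r7 m[X8→φ0] = [0, 8]
r7 m[X8→φ4] = [10, 10]
r7 m[X8→φ5] = [10, 8]
r7 m[X1→φ0] = [3, 2]
r7 m[X1→φ1] = [9, 9]
r7 m[X1→φ2] = [8, 9]
r7 m[X2→φ2] = [0, 0]
r7 m[X9→φ3] = [0, 0]
r7 m[X6→φ1] = [0, 1]
r7 m[X6→φ3] = [10, 13]
r8 m[φ0→X8] = [10, 5]
r8 m[φ0→X1] = [7, 8]
r8 m[φ1→X1] = [1, 1]
r8 m[φ1→X6] = [10, 13]
r8 m[φ2→X1] = [2, 1]
r8 m[φ2→X2] = [10, 15]
r8 m[φ3→X9] = [10, 14]
r8 m[φ3→X6] = [0, 1]
r8 m[φ4→X8] = [0, 3]
r8 m[φ5→X8] = [0, 5]
r8 m[X8→φ0] = [0, 8]
r8 m[X8→φ4] = [10, 10]
r8 m[X8→φ5] = [10, 8]
r8 m[X1→φ0] = [3, 2]
r8 m[X1→φ1] = [9, 9]
r8 m[X1→φ2] = [8, 9]
r8 m[X2→φ2] = [0, 0]
r8 m[X9→φ3] = [0, 0]
r8 m[X6→φ1] = [0, 1]
r8 m[X6→φ3] = [10, 13]
fixed point reached at round 8
traceback from X8: (X8=0, X1=0, X2=0, X9=0, X6=0), score=10

assignment: (X8=0, X1=0, X2=0, X9=0, X6=0); score = 10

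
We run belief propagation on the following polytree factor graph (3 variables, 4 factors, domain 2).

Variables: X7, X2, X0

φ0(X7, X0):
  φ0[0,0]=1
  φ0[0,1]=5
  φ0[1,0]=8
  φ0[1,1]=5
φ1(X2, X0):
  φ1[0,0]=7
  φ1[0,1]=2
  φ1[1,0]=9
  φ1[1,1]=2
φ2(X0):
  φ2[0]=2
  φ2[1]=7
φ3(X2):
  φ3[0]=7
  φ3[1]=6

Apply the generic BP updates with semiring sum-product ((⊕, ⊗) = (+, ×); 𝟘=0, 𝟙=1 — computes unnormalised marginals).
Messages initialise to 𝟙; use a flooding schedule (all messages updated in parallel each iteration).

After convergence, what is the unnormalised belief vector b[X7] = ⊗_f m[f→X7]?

init: all messages = 𝟙 over 2 values
r1 m[φ0→X7] = [6, 13]
r1 m[φ0→X0] = [9, 10]
r1 m[φ1→X2] = [9, 11]
r1 m[φ1→X0] = [16, 4]
r1 m[φ2→X0] = [2, 7]
r1 m[φ3→X2] = [7, 6]
r1 m[X7→φ0] = [1, 1]
r1 m[X2→φ1] = [1, 1]
r1 m[X2→φ3] = [1, 1]
r1 m[X0→φ0] = [1, 1]
r1 m[X0→φ1] = [1, 1]
r1 m[X0→φ2] = [1, 1]
r2 m[φ0→X7] = [6, 13]
r2 m[φ0→X0] = [9, 10]
r2 m[φ1→X2] = [9, 11]
r2 m[φ1→X0] = [16, 4]
r2 m[φ2→X0] = [2, 7]
r2 m[φ3→X2] = [7, 6]
r2 m[X7→φ0] = [1, 1]
r2 m[X2→φ1] = [7, 6]
r2 m[X2→φ3] = [9, 11]
r2 m[X0→φ0] = [32, 28]
r2 m[X0→φ1] = [18, 70]
r2 m[X0→φ2] = [144, 40]
r3 m[φ0→X7] = [172, 396]
r3 m[φ0→X0] = [9, 10]
r3 m[φ1→X2] = [266, 302]
r3 m[φ1→X0] = [103, 26]
r3 m[φ2→X0] = [2, 7]
r3 m[φ3→X2] = [7, 6]
r3 m[X7→φ0] = [1, 1]
r3 m[X2→φ1] = [7, 6]
r3 m[X2→φ3] = [9, 11]
r3 m[X0→φ0] = [32, 28]
r3 m[X0→φ1] = [18, 70]
r3 m[X0→φ2] = [144, 40]
r4 m[φ0→X7] = [172, 396]
r4 m[φ0→X0] = [9, 10]
r4 m[φ1→X2] = [266, 302]
r4 m[φ1→X0] = [103, 26]
r4 m[φ2→X0] = [2, 7]
r4 m[φ3→X2] = [7, 6]
r4 m[X7→φ0] = [1, 1]
r4 m[X2→φ1] = [7, 6]
r4 m[X2→φ3] = [266, 302]
r4 m[X0→φ0] = [206, 182]
r4 m[X0→φ1] = [18, 70]
r4 m[X0→φ2] = [927, 260]
r5 m[φ0→X7] = [1116, 2558]
r5 m[φ0→X0] = [9, 10]
r5 m[φ1→X2] = [266, 302]
r5 m[φ1→X0] = [103, 26]
r5 m[φ2→X0] = [2, 7]
r5 m[φ3→X2] = [7, 6]
r5 m[X7→φ0] = [1, 1]
r5 m[X2→φ1] = [7, 6]
r5 m[X2→φ3] = [266, 302]
r5 m[X0→φ0] = [206, 182]
r5 m[X0→φ1] = [18, 70]
r5 m[X0→φ2] = [927, 260]
r6 m[φ0→X7] = [1116, 2558]
r6 m[φ0→X0] = [9, 10]
r6 m[φ1→X2] = [266, 302]
r6 m[φ1→X0] = [103, 26]
r6 m[φ2→X0] = [2, 7]
r6 m[φ3→X2] = [7, 6]
r6 m[X7→φ0] = [1, 1]
r6 m[X2→φ1] = [7, 6]
r6 m[X2→φ3] = [266, 302]
r6 m[X0→φ0] = [206, 182]
r6 m[X0→φ1] = [18, 70]
r6 m[X0→φ2] = [927, 260]
fixed point reached at round 6
b[X7] = ⊗ incoming = [1116, 2558]

b[X7] = [1116, 2558]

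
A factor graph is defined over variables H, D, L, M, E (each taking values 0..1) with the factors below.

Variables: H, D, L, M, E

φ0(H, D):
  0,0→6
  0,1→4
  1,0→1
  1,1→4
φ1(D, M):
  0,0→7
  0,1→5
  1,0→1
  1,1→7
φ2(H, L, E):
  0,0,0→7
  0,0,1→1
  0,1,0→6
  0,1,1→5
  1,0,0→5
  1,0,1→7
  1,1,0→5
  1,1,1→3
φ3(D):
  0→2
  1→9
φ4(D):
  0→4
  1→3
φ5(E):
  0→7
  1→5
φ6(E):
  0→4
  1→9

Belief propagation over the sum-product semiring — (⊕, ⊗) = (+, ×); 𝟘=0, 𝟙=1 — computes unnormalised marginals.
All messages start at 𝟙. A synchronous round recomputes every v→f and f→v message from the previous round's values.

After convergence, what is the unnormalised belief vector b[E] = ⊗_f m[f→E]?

init: all messages = 𝟙 over 2 values
r1 m[φ0→H] = [10, 5]
r1 m[φ0→D] = [7, 8]
r1 m[φ1→D] = [12, 8]
r1 m[φ1→M] = [8, 12]
r1 m[φ2→H] = [19, 20]
r1 m[φ2→L] = [20, 19]
r1 m[φ2→E] = [23, 16]
r1 m[φ3→D] = [2, 9]
r1 m[φ4→D] = [4, 3]
r1 m[φ5→E] = [7, 5]
r1 m[φ6→E] = [4, 9]
r1 m[H→φ0] = [1, 1]
r1 m[H→φ2] = [1, 1]
r1 m[D→φ0] = [1, 1]
r1 m[D→φ1] = [1, 1]
r1 m[D→φ3] = [1, 1]
r1 m[D→φ4] = [1, 1]
r1 m[L→φ2] = [1, 1]
r1 m[M→φ1] = [1, 1]
r1 m[E→φ2] = [1, 1]
r1 m[E→φ5] = [1, 1]
r1 m[E→φ6] = [1, 1]
r2 m[φ0→H] = [10, 5]
r2 m[φ0→D] = [7, 8]
r2 m[φ1→D] = [12, 8]
r2 m[φ1→M] = [8, 12]
r2 m[φ2→H] = [19, 20]
r2 m[φ2→L] = [20, 19]
r2 m[φ2→E] = [23, 16]
r2 m[φ3→D] = [2, 9]
r2 m[φ4→D] = [4, 3]
r2 m[φ5→E] = [7, 5]
r2 m[φ6→E] = [4, 9]
r2 m[H→φ0] = [19, 20]
r2 m[H→φ2] = [10, 5]
r2 m[D→φ0] = [96, 216]
r2 m[D→φ1] = [56, 216]
r2 m[D→φ3] = [336, 192]
r2 m[D→φ4] = [168, 576]
r2 m[L→φ2] = [1, 1]
r2 m[M→φ1] = [1, 1]
r2 m[E→φ2] = [28, 45]
r2 m[E→φ5] = [92, 144]
r2 m[E→φ6] = [161, 80]
r3 m[φ0→H] = [1440, 960]
r3 m[φ0→D] = [134, 156]
r3 m[φ1→D] = [12, 8]
r3 m[φ1→M] = [608, 1792]
r3 m[φ2→H] = [634, 730]
r3 m[φ2→L] = [4685, 5305]
r3 m[φ2→E] = [180, 110]
r3 m[φ3→D] = [2, 9]
r3 m[φ4→D] = [4, 3]
r3 m[φ5→E] = [7, 5]
r3 m[φ6→E] = [4, 9]
r3 m[H→φ0] = [19, 20]
r3 m[H→φ2] = [10, 5]
r3 m[D→φ0] = [96, 216]
r3 m[D→φ1] = [56, 216]
r3 m[D→φ3] = [336, 192]
r3 m[D→φ4] = [168, 576]
r3 m[L→φ2] = [1, 1]
r3 m[M→φ1] = [1, 1]
r3 m[E→φ2] = [28, 45]
r3 m[E→φ5] = [92, 144]
r3 m[E→φ6] = [161, 80]
r4 m[φ0→H] = [1440, 960]
r4 m[φ0→D] = [134, 156]
r4 m[φ1→D] = [12, 8]
r4 m[φ1→M] = [608, 1792]
r4 m[φ2→H] = [634, 730]
r4 m[φ2→L] = [4685, 5305]
r4 m[φ2→E] = [180, 110]
r4 m[φ3→D] = [2, 9]
r4 m[φ4→D] = [4, 3]
r4 m[φ5→E] = [7, 5]
r4 m[φ6→E] = [4, 9]
r4 m[H→φ0] = [634, 730]
r4 m[H→φ2] = [1440, 960]
r4 m[D→φ0] = [96, 216]
r4 m[D→φ1] = [1072, 4212]
r4 m[D→φ3] = [6432, 3744]
r4 m[D→φ4] = [3216, 11232]
r4 m[L→φ2] = [1, 1]
r4 m[M→φ1] = [1, 1]
r4 m[E→φ2] = [28, 45]
r4 m[E→φ5] = [720, 990]
r4 m[E→φ6] = [1260, 550]
r5 m[φ0→H] = [1440, 960]
r5 m[φ0→D] = [4534, 5456]
r5 m[φ1→D] = [12, 8]
r5 m[φ1→M] = [11716, 34844]
r5 m[φ2→H] = [634, 730]
r5 m[φ2→L] = [783840, 829920]
r5 m[φ2→E] = [28320, 18240]
r5 m[φ3→D] = [2, 9]
r5 m[φ4→D] = [4, 3]
r5 m[φ5→E] = [7, 5]
r5 m[φ6→E] = [4, 9]
r5 m[H→φ0] = [634, 730]
r5 m[H→φ2] = [1440, 960]
r5 m[D→φ0] = [96, 216]
r5 m[D→φ1] = [1072, 4212]
r5 m[D→φ3] = [6432, 3744]
r5 m[D→φ4] = [3216, 11232]
r5 m[L→φ2] = [1, 1]
r5 m[M→φ1] = [1, 1]
r5 m[E→φ2] = [28, 45]
r5 m[E→φ5] = [720, 990]
r5 m[E→φ6] = [1260, 550]
r6 m[φ0→H] = [1440, 960]
r6 m[φ0→D] = [4534, 5456]
r6 m[φ1→D] = [12, 8]
r6 m[φ1→M] = [11716, 34844]
r6 m[φ2→H] = [634, 730]
r6 m[φ2→L] = [783840, 829920]
r6 m[φ2→E] = [28320, 18240]
r6 m[φ3→D] = [2, 9]
r6 m[φ4→D] = [4, 3]
r6 m[φ5→E] = [7, 5]
r6 m[φ6→E] = [4, 9]
r6 m[H→φ0] = [634, 730]
r6 m[H→φ2] = [1440, 960]
r6 m[D→φ0] = [96, 216]
r6 m[D→φ1] = [36272, 147312]
r6 m[D→φ3] = [217632, 130944]
r6 m[D→φ4] = [108816, 392832]
r6 m[L→φ2] = [1, 1]
r6 m[M→φ1] = [1, 1]
r6 m[E→φ2] = [28, 45]
r6 m[E→φ5] = [113280, 164160]
r6 m[E→φ6] = [198240, 91200]
r7 m[φ0→H] = [1440, 960]
r7 m[φ0→D] = [4534, 5456]
r7 m[φ1→D] = [12, 8]
r7 m[φ1→M] = [401216, 1212544]
r7 m[φ2→H] = [634, 730]
r7 m[φ2→L] = [783840, 829920]
r7 m[φ2→E] = [28320, 18240]
r7 m[φ3→D] = [2, 9]
r7 m[φ4→D] = [4, 3]
r7 m[φ5→E] = [7, 5]
r7 m[φ6→E] = [4, 9]
r7 m[H→φ0] = [634, 730]
r7 m[H→φ2] = [1440, 960]
r7 m[D→φ0] = [96, 216]
r7 m[D→φ1] = [36272, 147312]
r7 m[D→φ3] = [217632, 130944]
r7 m[D→φ4] = [108816, 392832]
r7 m[L→φ2] = [1, 1]
r7 m[M→φ1] = [1, 1]
r7 m[E→φ2] = [28, 45]
r7 m[E→φ5] = [113280, 164160]
r7 m[E→φ6] = [198240, 91200]
r8 m[φ0→H] = [1440, 960]
r8 m[φ0→D] = [4534, 5456]
r8 m[φ1→D] = [12, 8]
r8 m[φ1→M] = [401216, 1212544]
r8 m[φ2→H] = [634, 730]
r8 m[φ2→L] = [783840, 829920]
r8 m[φ2→E] = [28320, 18240]
r8 m[φ3→D] = [2, 9]
r8 m[φ4→D] = [4, 3]
r8 m[φ5→E] = [7, 5]
r8 m[φ6→E] = [4, 9]
r8 m[H→φ0] = [634, 730]
r8 m[H→φ2] = [1440, 960]
r8 m[D→φ0] = [96, 216]
r8 m[D→φ1] = [36272, 147312]
r8 m[D→φ3] = [217632, 130944]
r8 m[D→φ4] = [108816, 392832]
r8 m[L→φ2] = [1, 1]
r8 m[M→φ1] = [1, 1]
r8 m[E→φ2] = [28, 45]
r8 m[E→φ5] = [113280, 164160]
r8 m[E→φ6] = [198240, 91200]
fixed point reached at round 8
b[E] = ⊗ incoming = [792960, 820800]

b[E] = [792960, 820800]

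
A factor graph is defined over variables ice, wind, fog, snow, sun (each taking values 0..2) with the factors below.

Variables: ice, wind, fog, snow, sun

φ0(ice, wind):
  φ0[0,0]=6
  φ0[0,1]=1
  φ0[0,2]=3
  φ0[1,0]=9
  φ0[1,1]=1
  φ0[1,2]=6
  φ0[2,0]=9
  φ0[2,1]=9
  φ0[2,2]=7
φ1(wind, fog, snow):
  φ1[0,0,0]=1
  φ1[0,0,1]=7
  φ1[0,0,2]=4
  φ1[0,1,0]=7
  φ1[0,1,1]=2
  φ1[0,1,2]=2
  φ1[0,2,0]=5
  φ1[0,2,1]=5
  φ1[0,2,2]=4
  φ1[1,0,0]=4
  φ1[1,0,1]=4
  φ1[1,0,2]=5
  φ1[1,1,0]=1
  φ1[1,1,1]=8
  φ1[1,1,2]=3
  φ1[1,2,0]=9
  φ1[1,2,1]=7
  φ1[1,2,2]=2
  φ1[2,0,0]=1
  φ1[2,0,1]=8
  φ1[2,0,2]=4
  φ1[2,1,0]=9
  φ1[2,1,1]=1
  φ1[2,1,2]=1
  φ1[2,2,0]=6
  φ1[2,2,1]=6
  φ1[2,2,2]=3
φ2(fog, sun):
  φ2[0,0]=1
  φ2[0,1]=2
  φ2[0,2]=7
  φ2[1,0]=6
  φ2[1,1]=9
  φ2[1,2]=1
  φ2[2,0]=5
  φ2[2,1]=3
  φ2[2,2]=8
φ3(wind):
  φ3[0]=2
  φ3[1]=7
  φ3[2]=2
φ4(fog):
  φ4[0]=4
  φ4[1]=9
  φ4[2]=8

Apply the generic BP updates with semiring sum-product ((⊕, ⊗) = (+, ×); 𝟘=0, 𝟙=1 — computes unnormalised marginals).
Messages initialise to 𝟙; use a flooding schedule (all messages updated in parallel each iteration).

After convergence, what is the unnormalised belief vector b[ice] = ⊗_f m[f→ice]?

init: all messages = 𝟙 over 3 values
r1 m[φ0→ice] = [10, 16, 25]
r1 m[φ0→wind] = [24, 11, 16]
r1 m[φ1→wind] = [37, 43, 39]
r1 m[φ1→fog] = [38, 34, 47]
r1 m[φ1→snow] = [43, 48, 28]
r1 m[φ2→fog] = [10, 16, 16]
r1 m[φ2→sun] = [12, 14, 16]
r1 m[φ3→wind] = [2, 7, 2]
r1 m[φ4→fog] = [4, 9, 8]
r1 m[ice→φ0] = [1, 1, 1]
r1 m[wind→φ0] = [1, 1, 1]
r1 m[wind→φ1] = [1, 1, 1]
r1 m[wind→φ3] = [1, 1, 1]
r1 m[fog→φ1] = [1, 1, 1]
r1 m[fog→φ2] = [1, 1, 1]
r1 m[fog→φ4] = [1, 1, 1]
r1 m[snow→φ1] = [1, 1, 1]
r1 m[sun→φ2] = [1, 1, 1]
r2 m[φ0→ice] = [10, 16, 25]
r2 m[φ0→wind] = [24, 11, 16]
r2 m[φ1→wind] = [37, 43, 39]
r2 m[φ1→fog] = [38, 34, 47]
r2 m[φ1→snow] = [43, 48, 28]
r2 m[φ2→fog] = [10, 16, 16]
r2 m[φ2→sun] = [12, 14, 16]
r2 m[φ3→wind] = [2, 7, 2]
r2 m[φ4→fog] = [4, 9, 8]
r2 m[ice→φ0] = [1, 1, 1]
r2 m[wind→φ0] = [74, 301, 78]
r2 m[wind→φ1] = [48, 77, 32]
r2 m[wind→φ3] = [888, 473, 624]
r2 m[fog→φ1] = [40, 144, 128]
r2 m[fog→φ2] = [152, 306, 376]
r2 m[fog→φ4] = [380, 544, 752]
r2 m[snow→φ1] = [1, 1, 1]
r2 m[sun→φ2] = [1, 1, 1]
r3 m[φ0→ice] = [979, 1435, 3921]
r3 m[φ0→wind] = [24, 11, 16]
r3 m[φ1→wind] = [3856, 4552, 4024]
r3 m[φ1→fog] = [1993, 1804, 2538]
r3 m[φ1→snow] = [260464, 267424, 136472]
r3 m[φ2→fog] = [10, 16, 16]
r3 m[φ2→sun] = [3868, 4186, 4378]
r3 m[φ3→wind] = [2, 7, 2]
r3 m[φ4→fog] = [4, 9, 8]
r3 m[ice→φ0] = [1, 1, 1]
r3 m[wind→φ0] = [74, 301, 78]
r3 m[wind→φ1] = [48, 77, 32]
r3 m[wind→φ3] = [888, 473, 624]
r3 m[fog→φ1] = [40, 144, 128]
r3 m[fog→φ2] = [152, 306, 376]
r3 m[fog→φ4] = [380, 544, 752]
r3 m[snow→φ1] = [1, 1, 1]
r3 m[sun→φ2] = [1, 1, 1]
r4 m[φ0→ice] = [979, 1435, 3921]
r4 m[φ0→wind] = [24, 11, 16]
r4 m[φ1→wind] = [3856, 4552, 4024]
r4 m[φ1→fog] = [1993, 1804, 2538]
r4 m[φ1→snow] = [260464, 267424, 136472]
r4 m[φ2→fog] = [10, 16, 16]
r4 m[φ2→sun] = [3868, 4186, 4378]
r4 m[φ3→wind] = [2, 7, 2]
r4 m[φ4→fog] = [4, 9, 8]
r4 m[ice→φ0] = [1, 1, 1]
r4 m[wind→φ0] = [7712, 31864, 8048]
r4 m[wind→φ1] = [48, 77, 32]
r4 m[wind→φ3] = [92544, 50072, 64384]
r4 m[fog→φ1] = [40, 144, 128]
r4 m[fog→φ2] = [7972, 16236, 20304]
r4 m[fog→φ4] = [19930, 28864, 40608]
r4 m[snow→φ1] = [1, 1, 1]
r4 m[sun→φ2] = [1, 1, 1]
r5 m[φ0→ice] = [102280, 149560, 412520]
r5 m[φ0→wind] = [24, 11, 16]
r5 m[φ1→wind] = [3856, 4552, 4024]
r5 m[φ1→fog] = [1993, 1804, 2538]
r5 m[φ1→snow] = [260464, 267424, 136472]
r5 m[φ2→fog] = [10, 16, 16]
r5 m[φ2→sun] = [206908, 222980, 234472]
r5 m[φ3→wind] = [2, 7, 2]
r5 m[φ4→fog] = [4, 9, 8]
r5 m[ice→φ0] = [1, 1, 1]
r5 m[wind→φ0] = [7712, 31864, 8048]
r5 m[wind→φ1] = [48, 77, 32]
r5 m[wind→φ3] = [92544, 50072, 64384]
r5 m[fog→φ1] = [40, 144, 128]
r5 m[fog→φ2] = [7972, 16236, 20304]
r5 m[fog→φ4] = [19930, 28864, 40608]
r5 m[snow→φ1] = [1, 1, 1]
r5 m[sun→φ2] = [1, 1, 1]
r6 m[φ0→ice] = [102280, 149560, 412520]
r6 m[φ0→wind] = [24, 11, 16]
r6 m[φ1→wind] = [3856, 4552, 4024]
r6 m[φ1→fog] = [1993, 1804, 2538]
r6 m[φ1→snow] = [260464, 267424, 136472]
r6 m[φ2→fog] = [10, 16, 16]
r6 m[φ2→sun] = [206908, 222980, 234472]
r6 m[φ3→wind] = [2, 7, 2]
r6 m[φ4→fog] = [4, 9, 8]
r6 m[ice→φ0] = [1, 1, 1]
r6 m[wind→φ0] = [7712, 31864, 8048]
r6 m[wind→φ1] = [48, 77, 32]
r6 m[wind→φ3] = [92544, 50072, 64384]
r6 m[fog→φ1] = [40, 144, 128]
r6 m[fog→φ2] = [7972, 16236, 20304]
r6 m[fog→φ4] = [19930, 28864, 40608]
r6 m[snow→φ1] = [1, 1, 1]
r6 m[sun→φ2] = [1, 1, 1]
fixed point reached at round 6
b[ice] = ⊗ incoming = [102280, 149560, 412520]

b[ice] = [102280, 149560, 412520]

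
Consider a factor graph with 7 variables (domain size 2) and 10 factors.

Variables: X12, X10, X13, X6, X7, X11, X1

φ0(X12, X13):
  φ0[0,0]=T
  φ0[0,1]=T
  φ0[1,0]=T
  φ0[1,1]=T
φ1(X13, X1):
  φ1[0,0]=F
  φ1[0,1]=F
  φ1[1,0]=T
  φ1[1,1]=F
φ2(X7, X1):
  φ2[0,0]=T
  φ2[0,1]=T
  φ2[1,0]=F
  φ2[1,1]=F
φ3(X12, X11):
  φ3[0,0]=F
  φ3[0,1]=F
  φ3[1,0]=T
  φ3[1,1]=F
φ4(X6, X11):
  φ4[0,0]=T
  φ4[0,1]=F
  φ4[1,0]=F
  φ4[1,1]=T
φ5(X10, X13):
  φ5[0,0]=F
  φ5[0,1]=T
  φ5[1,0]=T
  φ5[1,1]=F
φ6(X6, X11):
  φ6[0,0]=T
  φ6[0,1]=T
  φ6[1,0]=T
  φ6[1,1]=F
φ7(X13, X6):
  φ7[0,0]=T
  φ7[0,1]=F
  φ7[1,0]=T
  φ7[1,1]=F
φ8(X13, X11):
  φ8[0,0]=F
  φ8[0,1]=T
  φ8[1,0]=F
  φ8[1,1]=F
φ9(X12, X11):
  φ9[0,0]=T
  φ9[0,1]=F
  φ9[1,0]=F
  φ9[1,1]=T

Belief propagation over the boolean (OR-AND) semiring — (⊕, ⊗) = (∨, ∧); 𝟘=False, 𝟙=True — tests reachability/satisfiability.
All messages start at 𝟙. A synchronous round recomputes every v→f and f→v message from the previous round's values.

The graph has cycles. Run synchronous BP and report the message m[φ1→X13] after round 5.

message @ round 5 = [F, T]

init: all messages = 𝟙 over 2 values
r1 m[φ0→X12] = [T, T]
r1 m[φ0→X13] = [T, T]
r1 m[φ1→X13] = [F, T]
r1 m[φ1→X1] = [T, F]
r1 m[φ2→X7] = [T, F]
r1 m[φ2→X1] = [T, T]
r1 m[φ3→X12] = [F, T]
r1 m[φ3→X11] = [T, F]
r1 m[φ4→X6] = [T, T]
r1 m[φ4→X11] = [T, T]
r1 m[φ5→X10] = [T, T]
r1 m[φ5→X13] = [T, T]
r1 m[φ6→X6] = [T, T]
r1 m[φ6→X11] = [T, T]
r1 m[φ7→X13] = [T, T]
r1 m[φ7→X6] = [T, F]
r1 m[φ8→X13] = [T, F]
r1 m[φ8→X11] = [F, T]
r1 m[φ9→X12] = [T, T]
r1 m[φ9→X11] = [T, T]
r1 m[X12→φ0] = [T, T]
r1 m[X12→φ3] = [T, T]
r1 m[X12→φ9] = [T, T]
r1 m[X10→φ5] = [T, T]
r1 m[X13→φ0] = [T, T]
r1 m[X13→φ1] = [T, T]
r1 m[X13→φ5] = [T, T]
r1 m[X13→φ7] = [T, T]
r1 m[X13→φ8] = [T, T]
r1 m[X6→φ4] = [T, T]
r1 m[X6→φ6] = [T, T]
r1 m[X6→φ7] = [T, T]
r1 m[X7→φ2] = [T, T]
r1 m[X11→φ3] = [T, T]
r1 m[X11→φ4] = [T, T]
r1 m[X11→φ6] = [T, T]
r1 m[X11→φ8] = [T, T]
r1 m[X11→φ9] = [T, T]
r1 m[X1→φ1] = [T, T]
r1 m[X1→φ2] = [T, T]
r2 m[φ0→X12] = [T, T]
r2 m[φ0→X13] = [T, T]
r2 m[φ1→X13] = [F, T]
r2 m[φ1→X1] = [T, F]
r2 m[φ2→X7] = [T, F]
r2 m[φ2→X1] = [T, T]
r2 m[φ3→X12] = [F, T]
r2 m[φ3→X11] = [T, F]
r2 m[φ4→X6] = [T, T]
r2 m[φ4→X11] = [T, T]
r2 m[φ5→X10] = [T, T]
r2 m[φ5→X13] = [T, T]
r2 m[φ6→X6] = [T, T]
r2 m[φ6→X11] = [T, T]
r2 m[φ7→X13] = [T, T]
r2 m[φ7→X6] = [T, F]
r2 m[φ8→X13] = [T, F]
r2 m[φ8→X11] = [F, T]
r2 m[φ9→X12] = [T, T]
r2 m[φ9→X11] = [T, T]
r2 m[X12→φ0] = [F, T]
r2 m[X12→φ3] = [T, T]
r2 m[X12→φ9] = [F, T]
r2 m[X10→φ5] = [T, T]
r2 m[X13→φ0] = [F, F]
r2 m[X13→φ1] = [T, F]
r2 m[X13→φ5] = [F, F]
r2 m[X13→φ7] = [F, F]
r2 m[X13→φ8] = [F, T]
r2 m[X6→φ4] = [T, F]
r2 m[X6→φ6] = [T, F]
r2 m[X6→φ7] = [T, T]
r2 m[X7→φ2] = [T, T]
r2 m[X11→φ3] = [F, T]
r2 m[X11→φ4] = [F, F]
r2 m[X11→φ6] = [F, F]
r2 m[X11→φ8] = [T, F]
r2 m[X11→φ9] = [F, F]
r2 m[X1→φ1] = [T, T]
r2 m[X1→φ2] = [T, F]
r3 m[φ0→X12] = [F, F]
r3 m[φ0→X13] = [T, T]
r3 m[φ1→X13] = [F, T]
r3 m[φ1→X1] = [F, F]
r3 m[φ2→X7] = [T, F]
r3 m[φ2→X1] = [T, T]
r3 m[φ3→X12] = [F, F]
r3 m[φ3→X11] = [T, F]
r3 m[φ4→X6] = [F, F]
r3 m[φ4→X11] = [T, F]
r3 m[φ5→X10] = [F, F]
r3 m[φ5→X13] = [T, T]
r3 m[φ6→X6] = [F, F]
r3 m[φ6→X11] = [T, T]
r3 m[φ7→X13] = [T, T]
r3 m[φ7→X6] = [F, F]
r3 m[φ8→X13] = [F, F]
r3 m[φ8→X11] = [F, F]
r3 m[φ9→X12] = [F, F]
r3 m[φ9→X11] = [F, T]
r3 m[X12→φ0] = [F, T]
r3 m[X12→φ3] = [T, T]
r3 m[X12→φ9] = [F, T]
r3 m[X10→φ5] = [T, T]
r3 m[X13→φ0] = [F, F]
r3 m[X13→φ1] = [T, F]
r3 m[X13→φ5] = [F, F]
r3 m[X13→φ7] = [F, F]
r3 m[X13→φ8] = [F, T]
r3 m[X6→φ4] = [T, F]
r3 m[X6→φ6] = [T, F]
r3 m[X6→φ7] = [T, T]
r3 m[X7→φ2] = [T, T]
r3 m[X11→φ3] = [F, T]
r3 m[X11→φ4] = [F, F]
r3 m[X11→φ6] = [F, F]
r3 m[X11→φ8] = [T, F]
r3 m[X11→φ9] = [F, F]
r3 m[X1→φ1] = [T, T]
r3 m[X1→φ2] = [T, F]
r4 m[φ0→X12] = [F, F]
r4 m[φ0→X13] = [T, T]
r4 m[φ1→X13] = [F, T]
r4 m[φ1→X1] = [F, F]
r4 m[φ2→X7] = [T, F]
r4 m[φ2→X1] = [T, T]
r4 m[φ3→X12] = [F, F]
r4 m[φ3→X11] = [T, F]
r4 m[φ4→X6] = [F, F]
r4 m[φ4→X11] = [T, F]
r4 m[φ5→X10] = [F, F]
r4 m[φ5→X13] = [T, T]
r4 m[φ6→X6] = [F, F]
r4 m[φ6→X11] = [T, T]
r4 m[φ7→X13] = [T, T]
r4 m[φ7→X6] = [F, F]
r4 m[φ8→X13] = [F, F]
r4 m[φ8→X11] = [F, F]
r4 m[φ9→X12] = [F, F]
r4 m[φ9→X11] = [F, T]
r4 m[X12→φ0] = [F, F]
r4 m[X12→φ3] = [F, F]
r4 m[X12→φ9] = [F, F]
r4 m[X10→φ5] = [T, T]
r4 m[X13→φ0] = [F, F]
r4 m[X13→φ1] = [F, F]
r4 m[X13→φ5] = [F, F]
r4 m[X13→φ7] = [F, F]
r4 m[X13→φ8] = [F, T]
r4 m[X6→φ4] = [F, F]
r4 m[X6→φ6] = [F, F]
r4 m[X6→φ7] = [F, F]
r4 m[X7→φ2] = [T, T]
r4 m[X11→φ3] = [F, F]
r4 m[X11→φ4] = [F, F]
r4 m[X11→φ6] = [F, F]
r4 m[X11→φ8] = [F, F]
r4 m[X11→φ9] = [F, F]
r4 m[X1→φ1] = [T, T]
r4 m[X1→φ2] = [F, F]
r5 m[φ0→X12] = [F, F]
r5 m[φ0→X13] = [F, F]
r5 m[φ1→X13] = [F, T]
r5 m[φ1→X1] = [F, F]
r5 m[φ2→X7] = [F, F]
r5 m[φ2→X1] = [T, T]
r5 m[φ3→X12] = [F, F]
r5 m[φ3→X11] = [F, F]
r5 m[φ4→X6] = [F, F]
r5 m[φ4→X11] = [F, F]
r5 m[φ5→X10] = [F, F]
r5 m[φ5→X13] = [T, T]
r5 m[φ6→X6] = [F, F]
r5 m[φ6→X11] = [F, F]
r5 m[φ7→X13] = [F, F]
r5 m[φ7→X6] = [F, F]
r5 m[φ8→X13] = [F, F]
r5 m[φ8→X11] = [F, F]
r5 m[φ9→X12] = [F, F]
r5 m[φ9→X11] = [F, F]
r5 m[X12→φ0] = [F, F]
r5 m[X12→φ3] = [F, F]
r5 m[X12→φ9] = [F, F]
r5 m[X10→φ5] = [T, T]
r5 m[X13→φ0] = [F, F]
r5 m[X13→φ1] = [F, F]
r5 m[X13→φ5] = [F, F]
r5 m[X13→φ7] = [F, F]
r5 m[X13→φ8] = [F, T]
r5 m[X6→φ4] = [F, F]
r5 m[X6→φ6] = [F, F]
r5 m[X6→φ7] = [F, F]
r5 m[X7→φ2] = [T, T]
r5 m[X11→φ3] = [F, F]
r5 m[X11→φ4] = [F, F]
r5 m[X11→φ6] = [F, F]
r5 m[X11→φ8] = [F, F]
r5 m[X11→φ9] = [F, F]
r5 m[X1→φ1] = [T, T]
r5 m[X1→φ2] = [F, F]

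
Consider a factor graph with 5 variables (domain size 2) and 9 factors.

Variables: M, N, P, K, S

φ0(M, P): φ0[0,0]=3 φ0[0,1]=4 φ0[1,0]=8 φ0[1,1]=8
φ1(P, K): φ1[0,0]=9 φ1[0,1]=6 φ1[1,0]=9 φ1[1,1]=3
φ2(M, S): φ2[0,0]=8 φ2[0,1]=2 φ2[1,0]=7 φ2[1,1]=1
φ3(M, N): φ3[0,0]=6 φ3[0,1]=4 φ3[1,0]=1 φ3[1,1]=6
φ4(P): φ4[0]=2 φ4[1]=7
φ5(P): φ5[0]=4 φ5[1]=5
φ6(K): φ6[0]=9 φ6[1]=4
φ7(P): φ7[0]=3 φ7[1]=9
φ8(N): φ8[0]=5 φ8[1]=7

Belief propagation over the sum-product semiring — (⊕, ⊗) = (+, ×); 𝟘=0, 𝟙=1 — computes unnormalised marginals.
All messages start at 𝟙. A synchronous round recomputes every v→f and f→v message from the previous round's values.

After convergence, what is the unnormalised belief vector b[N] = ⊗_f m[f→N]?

init: all messages = 𝟙 over 2 values
r1 m[φ0→M] = [7, 16]
r1 m[φ0→P] = [11, 12]
r1 m[φ1→P] = [15, 12]
r1 m[φ1→K] = [18, 9]
r1 m[φ2→M] = [10, 8]
r1 m[φ2→S] = [15, 3]
r1 m[φ3→M] = [10, 7]
r1 m[φ3→N] = [7, 10]
r1 m[φ4→P] = [2, 7]
r1 m[φ5→P] = [4, 5]
r1 m[φ6→K] = [9, 4]
r1 m[φ7→P] = [3, 9]
r1 m[φ8→N] = [5, 7]
r1 m[M→φ0] = [1, 1]
r1 m[M→φ2] = [1, 1]
r1 m[M→φ3] = [1, 1]
r1 m[N→φ3] = [1, 1]
r1 m[N→φ8] = [1, 1]
r1 m[P→φ0] = [1, 1]
r1 m[P→φ1] = [1, 1]
r1 m[P→φ4] = [1, 1]
r1 m[P→φ5] = [1, 1]
r1 m[P→φ7] = [1, 1]
r1 m[K→φ1] = [1, 1]
r1 m[K→φ6] = [1, 1]
r1 m[S→φ2] = [1, 1]
r2 m[φ0→M] = [7, 16]
r2 m[φ0→P] = [11, 12]
r2 m[φ1→P] = [15, 12]
r2 m[φ1→K] = [18, 9]
r2 m[φ2→M] = [10, 8]
r2 m[φ2→S] = [15, 3]
r2 m[φ3→M] = [10, 7]
r2 m[φ3→N] = [7, 10]
r2 m[φ4→P] = [2, 7]
r2 m[φ5→P] = [4, 5]
r2 m[φ6→K] = [9, 4]
r2 m[φ7→P] = [3, 9]
r2 m[φ8→N] = [5, 7]
r2 m[M→φ0] = [100, 56]
r2 m[M→φ2] = [70, 112]
r2 m[M→φ3] = [70, 128]
r2 m[N→φ3] = [5, 7]
r2 m[N→φ8] = [7, 10]
r2 m[P→φ0] = [360, 3780]
r2 m[P→φ1] = [264, 3780]
r2 m[P→φ4] = [1980, 6480]
r2 m[P→φ5] = [990, 9072]
r2 m[P→φ7] = [1320, 5040]
r2 m[K→φ1] = [9, 4]
r2 m[K→φ6] = [18, 9]
r2 m[S→φ2] = [1, 1]
r3 m[φ0→M] = [16200, 33120]
r3 m[φ0→P] = [748, 848]
r3 m[φ1→P] = [105, 93]
r3 m[φ1→K] = [36396, 12924]
r3 m[φ2→M] = [10, 8]
r3 m[φ2→S] = [1344, 252]
r3 m[φ3→M] = [58, 47]
r3 m[φ3→N] = [548, 1048]
r3 m[φ4→P] = [2, 7]
r3 m[φ5→P] = [4, 5]
r3 m[φ6→K] = [9, 4]
r3 m[φ7→P] = [3, 9]
r3 m[φ8→N] = [5, 7]
r3 m[M→φ0] = [100, 56]
r3 m[M→φ2] = [70, 112]
r3 m[M→φ3] = [70, 128]
r3 m[N→φ3] = [5, 7]
r3 m[N→φ8] = [7, 10]
r3 m[P→φ0] = [360, 3780]
r3 m[P→φ1] = [264, 3780]
r3 m[P→φ4] = [1980, 6480]
r3 m[P→φ5] = [990, 9072]
r3 m[P→φ7] = [1320, 5040]
r3 m[K→φ1] = [9, 4]
r3 m[K→φ6] = [18, 9]
r3 m[S→φ2] = [1, 1]
r4 m[φ0→M] = [16200, 33120]
r4 m[φ0→P] = [748, 848]
r4 m[φ1→P] = [105, 93]
r4 m[φ1→K] = [36396, 12924]
r4 m[φ2→M] = [10, 8]
r4 m[φ2→S] = [1344, 252]
r4 m[φ3→M] = [58, 47]
r4 m[φ3→N] = [548, 1048]
r4 m[φ4→P] = [2, 7]
r4 m[φ5→P] = [4, 5]
r4 m[φ6→K] = [9, 4]
r4 m[φ7→P] = [3, 9]
r4 m[φ8→N] = [5, 7]
r4 m[M→φ0] = [580, 376]
r4 m[M→φ2] = [939600, 1556640]
r4 m[M→φ3] = [162000, 264960]
r4 m[N→φ3] = [5, 7]
r4 m[N→φ8] = [548, 1048]
r4 m[P→φ0] = [2520, 29295]
r4 m[P→φ1] = [17952, 267120]
r4 m[P→φ4] = [942480, 3548880]
r4 m[P→φ5] = [471240, 4968432]
r4 m[P→φ7] = [628320, 2760240]
r4 m[K→φ1] = [9, 4]
r4 m[K→φ6] = [36396, 12924]
r4 m[S→φ2] = [1, 1]
r5 m[φ0→M] = [124740, 254520]
r5 m[φ0→P] = [4748, 5328]
r5 m[φ1→P] = [105, 93]
r5 m[φ1→K] = [2565648, 909072]
r5 m[φ2→M] = [10, 8]
r5 m[φ2→S] = [18413280, 3435840]
r5 m[φ3→M] = [58, 47]
r5 m[φ3→N] = [1236960, 2237760]
r5 m[φ4→P] = [2, 7]
r5 m[φ5→P] = [4, 5]
r5 m[φ6→K] = [9, 4]
r5 m[φ7→P] = [3, 9]
r5 m[φ8→N] = [5, 7]
r5 m[M→φ0] = [580, 376]
r5 m[M→φ2] = [939600, 1556640]
r5 m[M→φ3] = [162000, 264960]
r5 m[N→φ3] = [5, 7]
r5 m[N→φ8] = [548, 1048]
r5 m[P→φ0] = [2520, 29295]
r5 m[P→φ1] = [17952, 267120]
r5 m[P→φ4] = [942480, 3548880]
r5 m[P→φ5] = [471240, 4968432]
r5 m[P→φ7] = [628320, 2760240]
r5 m[K→φ1] = [9, 4]
r5 m[K→φ6] = [36396, 12924]
r5 m[S→φ2] = [1, 1]
r6 m[φ0→M] = [124740, 254520]
r6 m[φ0→P] = [4748, 5328]
r6 m[φ1→P] = [105, 93]
r6 m[φ1→K] = [2565648, 909072]
r6 m[φ2→M] = [10, 8]
r6 m[φ2→S] = [18413280, 3435840]
r6 m[φ3→M] = [58, 47]
r6 m[φ3→N] = [1236960, 2237760]
r6 m[φ4→P] = [2, 7]
r6 m[φ5→P] = [4, 5]
r6 m[φ6→K] = [9, 4]
r6 m[φ7→P] = [3, 9]
r6 m[φ8→N] = [5, 7]
r6 m[M→φ0] = [580, 376]
r6 m[M→φ2] = [7234920, 11962440]
r6 m[M→φ3] = [1247400, 2036160]
r6 m[N→φ3] = [5, 7]
r6 m[N→φ8] = [1236960, 2237760]
r6 m[P→φ0] = [2520, 29295]
r6 m[P→φ1] = [113952, 1678320]
r6 m[P→φ4] = [5982480, 22297680]
r6 m[P→φ5] = [2991240, 31216752]
r6 m[P→φ7] = [3988320, 17342640]
r6 m[K→φ1] = [9, 4]
r6 m[K→φ6] = [2565648, 909072]
r6 m[S→φ2] = [1, 1]
r7 m[φ0→M] = [124740, 254520]
r7 m[φ0→P] = [4748, 5328]
r7 m[φ1→P] = [105, 93]
r7 m[φ1→K] = [16130448, 5718672]
r7 m[φ2→M] = [10, 8]
r7 m[φ2→S] = [141616440, 26432280]
r7 m[φ3→M] = [58, 47]
r7 m[φ3→N] = [9520560, 17206560]
r7 m[φ4→P] = [2, 7]
r7 m[φ5→P] = [4, 5]
r7 m[φ6→K] = [9, 4]
r7 m[φ7→P] = [3, 9]
r7 m[φ8→N] = [5, 7]
r7 m[M→φ0] = [580, 376]
r7 m[M→φ2] = [7234920, 11962440]
r7 m[M→φ3] = [1247400, 2036160]
r7 m[N→φ3] = [5, 7]
r7 m[N→φ8] = [1236960, 2237760]
r7 m[P→φ0] = [2520, 29295]
r7 m[P→φ1] = [113952, 1678320]
r7 m[P→φ4] = [5982480, 22297680]
r7 m[P→φ5] = [2991240, 31216752]
r7 m[P→φ7] = [3988320, 17342640]
r7 m[K→φ1] = [9, 4]
r7 m[K→φ6] = [2565648, 909072]
r7 m[S→φ2] = [1, 1]
r8 m[φ0→M] = [124740, 254520]
r8 m[φ0→P] = [4748, 5328]
r8 m[φ1→P] = [105, 93]
r8 m[φ1→K] = [16130448, 5718672]
r8 m[φ2→M] = [10, 8]
r8 m[φ2→S] = [141616440, 26432280]
r8 m[φ3→M] = [58, 47]
r8 m[φ3→N] = [9520560, 17206560]
r8 m[φ4→P] = [2, 7]
r8 m[φ5→P] = [4, 5]
r8 m[φ6→K] = [9, 4]
r8 m[φ7→P] = [3, 9]
r8 m[φ8→N] = [5, 7]
r8 m[M→φ0] = [580, 376]
r8 m[M→φ2] = [7234920, 11962440]
r8 m[M→φ3] = [1247400, 2036160]
r8 m[N→φ3] = [5, 7]
r8 m[N→φ8] = [9520560, 17206560]
r8 m[P→φ0] = [2520, 29295]
r8 m[P→φ1] = [113952, 1678320]
r8 m[P→φ4] = [5982480, 22297680]
r8 m[P→φ5] = [2991240, 31216752]
r8 m[P→φ7] = [3988320, 17342640]
r8 m[K→φ1] = [9, 4]
r8 m[K→φ6] = [16130448, 5718672]
r8 m[S→φ2] = [1, 1]
r9 m[φ0→M] = [124740, 254520]
r9 m[φ0→P] = [4748, 5328]
r9 m[φ1→P] = [105, 93]
r9 m[φ1→K] = [16130448, 5718672]
r9 m[φ2→M] = [10, 8]
r9 m[φ2→S] = [141616440, 26432280]
r9 m[φ3→M] = [58, 47]
r9 m[φ3→N] = [9520560, 17206560]
r9 m[φ4→P] = [2, 7]
r9 m[φ5→P] = [4, 5]
r9 m[φ6→K] = [9, 4]
r9 m[φ7→P] = [3, 9]
r9 m[φ8→N] = [5, 7]
r9 m[M→φ0] = [580, 376]
r9 m[M→φ2] = [7234920, 11962440]
r9 m[M→φ3] = [1247400, 2036160]
r9 m[N→φ3] = [5, 7]
r9 m[N→φ8] = [9520560, 17206560]
r9 m[P→φ0] = [2520, 29295]
r9 m[P→φ1] = [113952, 1678320]
r9 m[P→φ4] = [5982480, 22297680]
r9 m[P→φ5] = [2991240, 31216752]
r9 m[P→φ7] = [3988320, 17342640]
r9 m[K→φ1] = [9, 4]
r9 m[K→φ6] = [16130448, 5718672]
r9 m[S→φ2] = [1, 1]
fixed point reached at round 9
b[N] = ⊗ incoming = [47602800, 120445920]

b[N] = [47602800, 120445920]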